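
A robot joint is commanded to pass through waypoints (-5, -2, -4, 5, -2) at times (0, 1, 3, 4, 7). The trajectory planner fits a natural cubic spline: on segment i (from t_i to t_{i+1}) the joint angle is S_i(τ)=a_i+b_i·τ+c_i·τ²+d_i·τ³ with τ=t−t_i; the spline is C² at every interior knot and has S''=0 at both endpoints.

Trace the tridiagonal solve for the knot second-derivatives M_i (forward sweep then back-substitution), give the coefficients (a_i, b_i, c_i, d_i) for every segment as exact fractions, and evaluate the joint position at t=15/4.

Δ: Δ0=3, Δ1=-1, Δ2=9, Δ3=-7/3
row 1: diag=6, rhs=-24; c'=1/3, d'=-4
row 2: denom=6−2·1/3=16/3; d'=(60−2·-4)/(16/3)=51/4
row 3: denom=8−1·3/16=125/16; d'=(-68−1·51/4)/(125/16)=-1292/125
back: M3=-1292/125
back: M2=51/4−3/16·-1292/125=1836/125
back: M1=-4−1/3·1836/125=-1112/125
M: M0=0, M1=-1112/125, M2=1836/125, M3=-1292/125, M4=0
seg 0: a=-5, c=M0/2=0, d=(M1−M0)/(6·1)=-556/375, b=Δ0−h0·(2M0+M1)/6=1681/375
seg 1: a=-2, c=M1/2=-556/125, d=(M2−M1)/(6·2)=737/375, b=Δ1−h1·(2M1+M2)/6=13/375
seg 2: a=-4, c=M2/2=918/125, d=(M3−M2)/(6·1)=-1564/375, b=Δ2−h2·(2M2+M3)/6=437/75
seg 3: a=5, c=M3/2=-646/125, d=(M4−M3)/(6·3)=646/1125, b=Δ3−h3·(2M3+M4)/6=3001/375
t_q=15/4 → seg 2, τ=3/4; S=-4+437/75·τ+918/125·τ²+-1564/375·τ³=5483/2000

  seg 0: a=-5 b=1681/375 c=0 d=-556/375
  seg 1: a=-2 b=13/375 c=-556/125 d=737/375
  seg 2: a=-4 b=437/75 c=918/125 d=-1564/375
  seg 3: a=5 b=3001/375 c=-646/125 d=646/1125
S(15/4) = 5483/2000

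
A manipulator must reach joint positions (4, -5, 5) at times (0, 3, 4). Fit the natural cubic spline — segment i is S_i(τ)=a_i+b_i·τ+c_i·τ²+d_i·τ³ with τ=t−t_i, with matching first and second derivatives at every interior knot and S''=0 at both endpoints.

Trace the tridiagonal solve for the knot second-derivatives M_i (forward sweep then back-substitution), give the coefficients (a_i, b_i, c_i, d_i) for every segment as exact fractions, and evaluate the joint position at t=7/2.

Δ: Δ0=-3, Δ1=10
row 1: diag=8, rhs=78; c'=1/8, d'=39/4
back: M1=39/4
M: M0=0, M1=39/4, M2=0
seg 0: a=4, c=M0/2=0, d=(M1−M0)/(6·3)=13/24, b=Δ0−h0·(2M0+M1)/6=-63/8
seg 1: a=-5, c=M1/2=39/8, d=(M2−M1)/(6·1)=-13/8, b=Δ1−h1·(2M1+M2)/6=27/4
t_q=7/2 → seg 1, τ=1/2; S=-5+27/4·τ+39/8·τ²+-13/8·τ³=-39/64

  seg 0: a=4 b=-63/8 c=0 d=13/24
  seg 1: a=-5 b=27/4 c=39/8 d=-13/8
S(7/2) = -39/64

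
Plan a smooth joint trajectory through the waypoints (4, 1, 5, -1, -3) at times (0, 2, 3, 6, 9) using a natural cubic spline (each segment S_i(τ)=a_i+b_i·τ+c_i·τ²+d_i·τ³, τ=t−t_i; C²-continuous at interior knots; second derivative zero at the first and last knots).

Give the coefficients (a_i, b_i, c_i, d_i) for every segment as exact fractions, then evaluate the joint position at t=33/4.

Δ: Δ0=-3/2, Δ1=4, Δ2=-2, Δ3=-2/3
row 1: diag=6, rhs=33; c'=1/6, d'=11/2
row 2: denom=8−1·1/6=47/6; d'=(-36−1·11/2)/(47/6)=-249/47
row 3: denom=12−3·18/47=510/47; d'=(8−3·-249/47)/(510/47)=1123/510
back: M3=1123/510
back: M2=-249/47−18/47·1123/510=-522/85
back: M1=11/2−1/6·-522/85=1109/170
M: M0=0, M1=1109/170, M2=-522/85, M3=1123/510, M4=0
seg 0: a=4, c=M0/2=0, d=(M1−M0)/(6·2)=1109/2040, b=Δ0−h0·(2M0+M1)/6=-937/255
seg 1: a=1, c=M1/2=1109/340, d=(M2−M1)/(6·1)=-2153/1020, b=Δ1−h1·(2M1+M2)/6=1453/510
seg 2: a=5, c=M2/2=-261/85, d=(M3−M2)/(6·3)=851/1836, b=Δ2−h2·(2M2+M3)/6=3101/1020
seg 3: a=-1, c=M3/2=1123/1020, d=(M4−M3)/(6·3)=-1123/9180, b=Δ3−h3·(2M3+M4)/6=-1463/510
t_q=33/4 → seg 3, τ=9/4; S=-1+-1463/510·τ+1123/1020·τ²+-1123/9180·τ³=-14249/4352

  seg 0: a=4 b=-937/255 c=0 d=1109/2040
  seg 1: a=1 b=1453/510 c=1109/340 d=-2153/1020
  seg 2: a=5 b=3101/1020 c=-261/85 d=851/1836
  seg 3: a=-1 b=-1463/510 c=1123/1020 d=-1123/9180
S(33/4) = -14249/4352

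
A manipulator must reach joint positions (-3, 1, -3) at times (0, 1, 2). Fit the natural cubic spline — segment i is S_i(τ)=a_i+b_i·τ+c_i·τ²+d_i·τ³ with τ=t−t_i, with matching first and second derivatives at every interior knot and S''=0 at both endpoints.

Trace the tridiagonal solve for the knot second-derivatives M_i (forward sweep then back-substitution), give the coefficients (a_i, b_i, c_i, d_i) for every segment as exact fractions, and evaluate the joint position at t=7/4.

Δ: Δ0=4, Δ1=-4
row 1: diag=4, rhs=-48; c'=1/4, d'=-12
back: M1=-12
M: M0=0, M1=-12, M2=0
seg 0: a=-3, c=M0/2=0, d=(M1−M0)/(6·1)=-2, b=Δ0−h0·(2M0+M1)/6=6
seg 1: a=1, c=M1/2=-6, d=(M2−M1)/(6·1)=2, b=Δ1−h1·(2M1+M2)/6=0
t_q=7/4 → seg 1, τ=3/4; S=1+0·τ+-6·τ²+2·τ³=-49/32

  seg 0: a=-3 b=6 c=0 d=-2
  seg 1: a=1 b=0 c=-6 d=2
S(7/4) = -49/32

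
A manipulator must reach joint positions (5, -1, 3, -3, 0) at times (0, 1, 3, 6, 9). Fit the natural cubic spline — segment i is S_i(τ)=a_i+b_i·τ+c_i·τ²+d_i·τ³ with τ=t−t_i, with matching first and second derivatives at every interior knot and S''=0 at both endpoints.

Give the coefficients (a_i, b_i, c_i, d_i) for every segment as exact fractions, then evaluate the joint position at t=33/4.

Δ: Δ0=-6, Δ1=2, Δ2=-2, Δ3=1
row 1: diag=6, rhs=48; c'=1/3, d'=8
row 2: denom=10−2·1/3=28/3; d'=(-24−2·8)/(28/3)=-30/7
row 3: denom=12−3·9/28=309/28; d'=(18−3·-30/7)/(309/28)=288/103
back: M3=288/103
back: M2=-30/7−9/28·288/103=-534/103
back: M1=8−1/3·-534/103=1002/103
M: M0=0, M1=1002/103, M2=-534/103, M3=288/103, M4=0
seg 0: a=5, c=M0/2=0, d=(M1−M0)/(6·1)=167/103, b=Δ0−h0·(2M0+M1)/6=-785/103
seg 1: a=-1, c=M1/2=501/103, d=(M2−M1)/(6·2)=-128/103, b=Δ1−h1·(2M1+M2)/6=-284/103
seg 2: a=3, c=M2/2=-267/103, d=(M3−M2)/(6·3)=137/309, b=Δ2−h2·(2M2+M3)/6=184/103
seg 3: a=-3, c=M3/2=144/103, d=(M4−M3)/(6·3)=-16/103, b=Δ3−h3·(2M3+M4)/6=-185/103
t_q=33/4 → seg 3, τ=9/4; S=-3+-185/103·τ+144/103·τ²+-16/103·τ³=-357/206

  seg 0: a=5 b=-785/103 c=0 d=167/103
  seg 1: a=-1 b=-284/103 c=501/103 d=-128/103
  seg 2: a=3 b=184/103 c=-267/103 d=137/309
  seg 3: a=-3 b=-185/103 c=144/103 d=-16/103
S(33/4) = -357/206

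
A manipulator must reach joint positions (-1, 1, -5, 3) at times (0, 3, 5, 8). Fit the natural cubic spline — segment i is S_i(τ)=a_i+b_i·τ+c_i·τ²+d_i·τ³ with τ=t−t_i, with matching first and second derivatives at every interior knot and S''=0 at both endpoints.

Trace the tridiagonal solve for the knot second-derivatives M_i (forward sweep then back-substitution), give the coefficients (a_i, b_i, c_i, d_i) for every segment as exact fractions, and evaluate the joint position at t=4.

Δ: Δ0=2/3, Δ1=-3, Δ2=8/3
row 1: diag=10, rhs=-22; c'=1/5, d'=-11/5
row 2: denom=10−2·1/5=48/5; d'=(34−2·-11/5)/(48/5)=4
back: M2=4
back: M1=-11/5−1/5·4=-3
M: M0=0, M1=-3, M2=4, M3=0
seg 0: a=-1, c=M0/2=0, d=(M1−M0)/(6·3)=-1/6, b=Δ0−h0·(2M0+M1)/6=13/6
seg 1: a=1, c=M1/2=-3/2, d=(M2−M1)/(6·2)=7/12, b=Δ1−h1·(2M1+M2)/6=-7/3
seg 2: a=-5, c=M2/2=2, d=(M3−M2)/(6·3)=-2/9, b=Δ2−h2·(2M2+M3)/6=-4/3
t_q=4 → seg 1, τ=1; S=1+-7/3·τ+-3/2·τ²+7/12·τ³=-9/4

  seg 0: a=-1 b=13/6 c=0 d=-1/6
  seg 1: a=1 b=-7/3 c=-3/2 d=7/12
  seg 2: a=-5 b=-4/3 c=2 d=-2/9
S(4) = -9/4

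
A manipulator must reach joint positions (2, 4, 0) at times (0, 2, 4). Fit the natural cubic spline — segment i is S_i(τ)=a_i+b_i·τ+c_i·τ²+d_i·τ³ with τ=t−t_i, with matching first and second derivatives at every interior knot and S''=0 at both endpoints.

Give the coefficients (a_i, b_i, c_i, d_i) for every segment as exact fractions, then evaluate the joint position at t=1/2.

Δ: Δ0=1, Δ1=-2
row 1: diag=8, rhs=-18; c'=1/4, d'=-9/4
back: M1=-9/4
M: M0=0, M1=-9/4, M2=0
seg 0: a=2, c=M0/2=0, d=(M1−M0)/(6·2)=-3/16, b=Δ0−h0·(2M0+M1)/6=7/4
seg 1: a=4, c=M1/2=-9/8, d=(M2−M1)/(6·2)=3/16, b=Δ1−h1·(2M1+M2)/6=-1/2
t_q=1/2 → seg 0, τ=1/2; S=2+7/4·τ+0·τ²+-3/16·τ³=365/128

  seg 0: a=2 b=7/4 c=0 d=-3/16
  seg 1: a=4 b=-1/2 c=-9/8 d=3/16
S(1/2) = 365/128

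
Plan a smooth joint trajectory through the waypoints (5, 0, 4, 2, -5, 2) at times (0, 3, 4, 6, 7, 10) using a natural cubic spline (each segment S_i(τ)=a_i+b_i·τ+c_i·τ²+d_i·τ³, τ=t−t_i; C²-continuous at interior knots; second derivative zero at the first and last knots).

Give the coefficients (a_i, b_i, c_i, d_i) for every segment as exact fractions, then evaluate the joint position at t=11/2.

  seg 0: a=5 b=-874/217 c=0 d=1537/5859
  seg 1: a=0 b=663/217 c=1537/651 d=-922/651
  seg 2: a=4 b=2297/651 c=-1229/651 d=-35/186
  seg 3: a=2 b=-1363/217 c=-1964/651 d=1496/651
  seg 4: a=-5 b=-3529/651 c=2524/651 d=-2524/5859
S(11/2) = 15311/3472

Δ: Δ0=-5/3, Δ1=4, Δ2=-1, Δ3=-7, Δ4=7/3
row 1: diag=8, rhs=34; c'=1/8, d'=17/4
row 2: denom=6−1·1/8=47/8; d'=(-30−1·17/4)/(47/8)=-274/47
row 3: denom=6−2·16/47=250/47; d'=(-36−2·-274/47)/(250/47)=-572/125
row 4: denom=8−1·47/250=1953/250; d'=(56−1·-572/125)/(1953/250)=5048/651
back: M4=5048/651
back: M3=-572/125−47/250·5048/651=-3928/651
back: M2=-274/47−16/47·-3928/651=-2458/651
back: M1=17/4−1/8·-2458/651=3074/651
M: M0=0, M1=3074/651, M2=-2458/651, M3=-3928/651, M4=5048/651, M5=0
seg 0: a=5, c=M0/2=0, d=(M1−M0)/(6·3)=1537/5859, b=Δ0−h0·(2M0+M1)/6=-874/217
seg 1: a=0, c=M1/2=1537/651, d=(M2−M1)/(6·1)=-922/651, b=Δ1−h1·(2M1+M2)/6=663/217
seg 2: a=4, c=M2/2=-1229/651, d=(M3−M2)/(6·2)=-35/186, b=Δ2−h2·(2M2+M3)/6=2297/651
seg 3: a=2, c=M3/2=-1964/651, d=(M4−M3)/(6·1)=1496/651, b=Δ3−h3·(2M3+M4)/6=-1363/217
seg 4: a=-5, c=M4/2=2524/651, d=(M5−M4)/(6·3)=-2524/5859, b=Δ4−h4·(2M4+M5)/6=-3529/651
t_q=11/2 → seg 2, τ=3/2; S=4+2297/651·τ+-1229/651·τ²+-35/186·τ³=15311/3472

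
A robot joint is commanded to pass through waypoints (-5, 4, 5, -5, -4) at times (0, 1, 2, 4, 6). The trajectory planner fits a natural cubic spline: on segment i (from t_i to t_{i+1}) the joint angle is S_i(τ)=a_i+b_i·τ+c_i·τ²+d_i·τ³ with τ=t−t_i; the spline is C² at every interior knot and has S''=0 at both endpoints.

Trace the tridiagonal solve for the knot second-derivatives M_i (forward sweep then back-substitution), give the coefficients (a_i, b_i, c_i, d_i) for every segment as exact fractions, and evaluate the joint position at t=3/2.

  seg 0: a=-5 b=1805/168 c=0 d=-293/168
  seg 1: a=4 b=463/84 c=-293/56 d=121/168
  seg 2: a=5 b=-67/24 c=-43/14 d=661/672
  seg 3: a=-5 b=-275/84 c=317/112 d=-317/672
S(3/2) = 2481/448

Δ: Δ0=9, Δ1=1, Δ2=-5, Δ3=1/2
row 1: diag=4, rhs=-48; c'=1/4, d'=-12
row 2: denom=6−1·1/4=23/4; d'=(-36−1·-12)/(23/4)=-96/23
row 3: denom=8−2·8/23=168/23; d'=(33−2·-96/23)/(168/23)=317/56
back: M3=317/56
back: M2=-96/23−8/23·317/56=-43/7
back: M1=-12−1/4·-43/7=-293/28
M: M0=0, M1=-293/28, M2=-43/7, M3=317/56, M4=0
seg 0: a=-5, c=M0/2=0, d=(M1−M0)/(6·1)=-293/168, b=Δ0−h0·(2M0+M1)/6=1805/168
seg 1: a=4, c=M1/2=-293/56, d=(M2−M1)/(6·1)=121/168, b=Δ1−h1·(2M1+M2)/6=463/84
seg 2: a=5, c=M2/2=-43/14, d=(M3−M2)/(6·2)=661/672, b=Δ2−h2·(2M2+M3)/6=-67/24
seg 3: a=-5, c=M3/2=317/112, d=(M4−M3)/(6·2)=-317/672, b=Δ3−h3·(2M3+M4)/6=-275/84
t_q=3/2 → seg 1, τ=1/2; S=4+463/84·τ+-293/56·τ²+121/168·τ³=2481/448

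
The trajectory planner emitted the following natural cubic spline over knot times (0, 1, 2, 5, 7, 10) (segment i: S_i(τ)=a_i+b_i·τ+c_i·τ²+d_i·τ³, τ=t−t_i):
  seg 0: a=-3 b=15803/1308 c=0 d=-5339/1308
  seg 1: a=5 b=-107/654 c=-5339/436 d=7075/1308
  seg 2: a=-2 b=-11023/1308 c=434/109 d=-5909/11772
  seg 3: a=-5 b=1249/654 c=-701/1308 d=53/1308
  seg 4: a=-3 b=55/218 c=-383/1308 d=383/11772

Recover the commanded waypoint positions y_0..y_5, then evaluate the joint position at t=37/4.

y_0=-3 y_1=5 y_2=-2 y_3=-5 y_4=-3 y_5=-4
S(37/4) = -98895/27904

y_0 = S_0(0) = a_0 = -3
y_1 = S_1(0) = a_1 = 5
y_2 = S_2(0) = a_2 = -2
y_3 = S_3(0) = a_3 = -5
y_4 = S_4(0) = a_4 = -3
y_5 = S_4(3) = -4
t_q=37/4 is in segment 4 (τ=9/4); S_4(τ)=-98895/27904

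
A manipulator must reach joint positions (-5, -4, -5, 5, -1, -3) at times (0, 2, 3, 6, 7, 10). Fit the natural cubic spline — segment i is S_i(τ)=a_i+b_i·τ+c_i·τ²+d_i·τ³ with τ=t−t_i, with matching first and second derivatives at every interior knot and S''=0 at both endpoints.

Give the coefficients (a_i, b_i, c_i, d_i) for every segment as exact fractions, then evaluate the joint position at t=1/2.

  seg 0: a=-5 b=797/562 c=0 d=-129/562
  seg 1: a=-4 b=-751/562 c=-387/281 d=963/562
  seg 2: a=-5 b=295/281 c=2115/562 d=-15185/15174
  seg 3: a=5 b=-1905/562 c=-4420/843 d=4439/1686
  seg 4: a=-1 b=-5039/843 c=4477/1686 d=-4477/15174
S(1/2) = -19421/4496

Δ: Δ0=1/2, Δ1=-1, Δ2=10/3, Δ3=-6, Δ4=-2/3
row 1: diag=6, rhs=-9; c'=1/6, d'=-3/2
row 2: denom=8−1·1/6=47/6; d'=(26−1·-3/2)/(47/6)=165/47
row 3: denom=8−3·18/47=322/47; d'=(-56−3·165/47)/(322/47)=-3127/322
row 4: denom=8−1·47/322=2529/322; d'=(32−1·-3127/322)/(2529/322)=4477/843
back: M4=4477/843
back: M3=-3127/322−47/322·4477/843=-8840/843
back: M2=165/47−18/47·-8840/843=2115/281
back: M1=-3/2−1/6·2115/281=-774/281
M: M0=0, M1=-774/281, M2=2115/281, M3=-8840/843, M4=4477/843, M5=0
seg 0: a=-5, c=M0/2=0, d=(M1−M0)/(6·2)=-129/562, b=Δ0−h0·(2M0+M1)/6=797/562
seg 1: a=-4, c=M1/2=-387/281, d=(M2−M1)/(6·1)=963/562, b=Δ1−h1·(2M1+M2)/6=-751/562
seg 2: a=-5, c=M2/2=2115/562, d=(M3−M2)/(6·3)=-15185/15174, b=Δ2−h2·(2M2+M3)/6=295/281
seg 3: a=5, c=M3/2=-4420/843, d=(M4−M3)/(6·1)=4439/1686, b=Δ3−h3·(2M3+M4)/6=-1905/562
seg 4: a=-1, c=M4/2=4477/1686, d=(M5−M4)/(6·3)=-4477/15174, b=Δ4−h4·(2M4+M5)/6=-5039/843
t_q=1/2 → seg 0, τ=1/2; S=-5+797/562·τ+0·τ²+-129/562·τ³=-19421/4496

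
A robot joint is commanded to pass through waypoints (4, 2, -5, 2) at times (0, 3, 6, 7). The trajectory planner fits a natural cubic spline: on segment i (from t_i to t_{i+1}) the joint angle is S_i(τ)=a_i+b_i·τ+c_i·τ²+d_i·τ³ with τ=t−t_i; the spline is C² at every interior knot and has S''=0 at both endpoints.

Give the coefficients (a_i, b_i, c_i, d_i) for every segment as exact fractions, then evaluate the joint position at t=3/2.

Δ: Δ0=-2/3, Δ1=-7/3, Δ2=7
row 1: diag=12, rhs=-10; c'=1/4, d'=-5/6
row 2: denom=8−3·1/4=29/4; d'=(56−3·-5/6)/(29/4)=234/29
back: M2=234/29
back: M1=-5/6−1/4·234/29=-248/87
M: M0=0, M1=-248/87, M2=234/29, M3=0
seg 0: a=4, c=M0/2=0, d=(M1−M0)/(6·3)=-124/783, b=Δ0−h0·(2M0+M1)/6=22/29
seg 1: a=2, c=M1/2=-124/87, d=(M2−M1)/(6·3)=475/783, b=Δ1−h1·(2M1+M2)/6=-102/29
seg 2: a=-5, c=M2/2=117/29, d=(M3−M2)/(6·1)=-39/29, b=Δ2−h2·(2M2+M3)/6=125/29
t_q=3/2 → seg 0, τ=3/2; S=4+22/29·τ+0·τ²+-124/783·τ³=267/58

  seg 0: a=4 b=22/29 c=0 d=-124/783
  seg 1: a=2 b=-102/29 c=-124/87 d=475/783
  seg 2: a=-5 b=125/29 c=117/29 d=-39/29
S(3/2) = 267/58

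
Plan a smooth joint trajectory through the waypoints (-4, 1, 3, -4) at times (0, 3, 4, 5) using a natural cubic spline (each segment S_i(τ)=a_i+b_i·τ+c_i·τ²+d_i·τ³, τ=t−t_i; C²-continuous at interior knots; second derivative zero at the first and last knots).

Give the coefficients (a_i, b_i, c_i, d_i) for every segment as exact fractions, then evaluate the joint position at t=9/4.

Δ: Δ0=5/3, Δ1=2, Δ2=-7
row 1: diag=8, rhs=2; c'=1/8, d'=1/4
row 2: denom=4−1·1/8=31/8; d'=(-54−1·1/4)/(31/8)=-14
back: M2=-14
back: M1=1/4−1/8·-14=2
M: M0=0, M1=2, M2=-14, M3=0
seg 0: a=-4, c=M0/2=0, d=(M1−M0)/(6·3)=1/9, b=Δ0−h0·(2M0+M1)/6=2/3
seg 1: a=1, c=M1/2=1, d=(M2−M1)/(6·1)=-8/3, b=Δ1−h1·(2M1+M2)/6=11/3
seg 2: a=3, c=M2/2=-7, d=(M3−M2)/(6·1)=7/3, b=Δ2−h2·(2M2+M3)/6=-7/3
t_q=9/4 → seg 0, τ=9/4; S=-4+2/3·τ+0·τ²+1/9·τ³=-79/64

  seg 0: a=-4 b=2/3 c=0 d=1/9
  seg 1: a=1 b=11/3 c=1 d=-8/3
  seg 2: a=3 b=-7/3 c=-7 d=7/3
S(9/4) = -79/64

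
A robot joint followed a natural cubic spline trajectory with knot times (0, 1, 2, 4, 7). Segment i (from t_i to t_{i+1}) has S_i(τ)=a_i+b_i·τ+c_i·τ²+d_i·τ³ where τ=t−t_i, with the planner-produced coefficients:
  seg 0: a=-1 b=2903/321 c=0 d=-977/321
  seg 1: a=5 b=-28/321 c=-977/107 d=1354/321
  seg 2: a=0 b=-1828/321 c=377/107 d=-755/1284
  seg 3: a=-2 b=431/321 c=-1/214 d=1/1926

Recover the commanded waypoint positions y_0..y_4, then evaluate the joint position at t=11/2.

y_0=-1 y_1=5 y_2=0 y_3=-2 y_4=2
S(11/2) = 9/1712

y_0 = S_0(0) = a_0 = -1
y_1 = S_1(0) = a_1 = 5
y_2 = S_2(0) = a_2 = 0
y_3 = S_3(0) = a_3 = -2
y_4 = S_3(3) = 2
t_q=11/2 is in segment 3 (τ=3/2); S_3(τ)=9/1712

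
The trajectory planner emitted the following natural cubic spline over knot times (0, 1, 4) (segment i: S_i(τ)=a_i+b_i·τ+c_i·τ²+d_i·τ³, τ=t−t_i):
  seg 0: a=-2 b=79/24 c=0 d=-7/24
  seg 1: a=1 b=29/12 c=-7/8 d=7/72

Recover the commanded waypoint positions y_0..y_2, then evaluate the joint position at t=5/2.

y_0=-2 y_1=1 y_2=3
S(5/2) = 191/64

y_0 = S_0(0) = a_0 = -2
y_1 = S_1(0) = a_1 = 1
y_2 = S_1(3) = 3
t_q=5/2 is in segment 1 (τ=3/2); S_1(τ)=191/64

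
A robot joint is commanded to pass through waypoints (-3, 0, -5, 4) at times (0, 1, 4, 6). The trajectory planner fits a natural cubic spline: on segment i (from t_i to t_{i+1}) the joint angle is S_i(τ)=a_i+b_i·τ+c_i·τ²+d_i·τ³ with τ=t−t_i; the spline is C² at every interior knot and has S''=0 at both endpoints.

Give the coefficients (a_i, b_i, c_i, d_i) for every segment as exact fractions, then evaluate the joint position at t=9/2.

  seg 0: a=-3 b=1669/426 c=0 d=-391/426
  seg 1: a=0 b=248/213 c=-391/142 d=257/426
  seg 2: a=-5 b=397/426 c=190/71 d=-95/213
S(9/2) = -2227/568

Δ: Δ0=3, Δ1=-5/3, Δ2=9/2
row 1: diag=8, rhs=-28; c'=3/8, d'=-7/2
row 2: denom=10−3·3/8=71/8; d'=(37−3·-7/2)/(71/8)=380/71
back: M2=380/71
back: M1=-7/2−3/8·380/71=-391/71
M: M0=0, M1=-391/71, M2=380/71, M3=0
seg 0: a=-3, c=M0/2=0, d=(M1−M0)/(6·1)=-391/426, b=Δ0−h0·(2M0+M1)/6=1669/426
seg 1: a=0, c=M1/2=-391/142, d=(M2−M1)/(6·3)=257/426, b=Δ1−h1·(2M1+M2)/6=248/213
seg 2: a=-5, c=M2/2=190/71, d=(M3−M2)/(6·2)=-95/213, b=Δ2−h2·(2M2+M3)/6=397/426
t_q=9/2 → seg 2, τ=1/2; S=-5+397/426·τ+190/71·τ²+-95/213·τ³=-2227/568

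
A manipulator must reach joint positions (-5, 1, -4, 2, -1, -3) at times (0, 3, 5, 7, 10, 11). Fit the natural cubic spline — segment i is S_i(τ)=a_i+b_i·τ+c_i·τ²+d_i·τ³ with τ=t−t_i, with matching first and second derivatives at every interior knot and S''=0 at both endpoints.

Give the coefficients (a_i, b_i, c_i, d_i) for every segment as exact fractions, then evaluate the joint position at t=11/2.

Δ: Δ0=2, Δ1=-5/2, Δ2=3, Δ3=-1, Δ4=-2
row 1: diag=10, rhs=-27; c'=1/5, d'=-27/10
row 2: denom=8−2·1/5=38/5; d'=(33−2·-27/10)/(38/5)=96/19
row 3: denom=10−2·5/19=180/19; d'=(-24−2·96/19)/(180/19)=-18/5
row 4: denom=8−3·19/60=141/20; d'=(-6−3·-18/5)/(141/20)=32/47
back: M4=32/47
back: M3=-18/5−19/60·32/47=-538/141
back: M2=96/19−5/19·-538/141=854/141
back: M1=-27/10−1/5·854/141=-1103/282
M: M0=0, M1=-1103/282, M2=854/141, M3=-538/141, M4=32/47, M5=0
seg 0: a=-5, c=M0/2=0, d=(M1−M0)/(6·3)=-1103/5076, b=Δ0−h0·(2M0+M1)/6=2231/564
seg 1: a=1, c=M1/2=-1103/564, d=(M2−M1)/(6·2)=937/1128, b=Δ1−h1·(2M1+M2)/6=-539/282
seg 2: a=-4, c=M2/2=427/141, d=(M3−M2)/(6·2)=-116/141, b=Δ2−h2·(2M2+M3)/6=11/47
seg 3: a=2, c=M3/2=-269/141, d=(M4−M3)/(6·3)=317/1269, b=Δ3−h3·(2M3+M4)/6=349/141
seg 4: a=-1, c=M4/2=16/47, d=(M5−M4)/(6·1)=-16/141, b=Δ4−h4·(2M4+M5)/6=-314/141
t_q=11/2 → seg 2, τ=1/2; S=-4+11/47·τ+427/141·τ²+-116/141·τ³=-607/188

  seg 0: a=-5 b=2231/564 c=0 d=-1103/5076
  seg 1: a=1 b=-539/282 c=-1103/564 d=937/1128
  seg 2: a=-4 b=11/47 c=427/141 d=-116/141
  seg 3: a=2 b=349/141 c=-269/141 d=317/1269
  seg 4: a=-1 b=-314/141 c=16/47 d=-16/141
S(11/2) = -607/188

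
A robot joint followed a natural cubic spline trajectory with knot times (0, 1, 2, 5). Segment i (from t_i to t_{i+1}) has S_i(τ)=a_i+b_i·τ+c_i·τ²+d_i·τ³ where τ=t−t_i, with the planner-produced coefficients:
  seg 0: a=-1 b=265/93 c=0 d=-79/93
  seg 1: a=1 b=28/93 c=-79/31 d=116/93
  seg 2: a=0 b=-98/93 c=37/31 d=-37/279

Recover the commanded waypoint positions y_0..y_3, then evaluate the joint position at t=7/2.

y_0=-1 y_1=1 y_2=0 y_3=4
S(7/2) = 163/248

y_0 = S_0(0) = a_0 = -1
y_1 = S_1(0) = a_1 = 1
y_2 = S_2(0) = a_2 = 0
y_3 = S_2(3) = 4
t_q=7/2 is in segment 2 (τ=3/2); S_2(τ)=163/248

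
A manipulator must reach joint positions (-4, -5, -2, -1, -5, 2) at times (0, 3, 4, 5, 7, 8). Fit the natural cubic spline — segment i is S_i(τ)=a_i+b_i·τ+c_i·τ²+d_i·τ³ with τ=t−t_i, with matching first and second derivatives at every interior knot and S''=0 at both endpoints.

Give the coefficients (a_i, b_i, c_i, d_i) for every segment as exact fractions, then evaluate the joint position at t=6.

  seg 0: a=-4 b=-607/354 c=0 d=163/1062
  seg 1: a=-5 b=430/177 c=163/118 d=-287/354
  seg 2: a=-2 b=977/354 c=-62/59 d=-251/354
  seg 3: a=-1 b=-260/177 c=-375/118 d=1031/708
  seg 4: a=-5 b=583/177 c=328/59 d=-328/177
S(6) = -989/236

Δ: Δ0=-1/3, Δ1=3, Δ2=1, Δ3=-2, Δ4=7
row 1: diag=8, rhs=20; c'=1/8, d'=5/2
row 2: denom=4−1·1/8=31/8; d'=(-12−1·5/2)/(31/8)=-116/31
row 3: denom=6−1·8/31=178/31; d'=(-18−1·-116/31)/(178/31)=-221/89
row 4: denom=6−2·31/89=472/89; d'=(54−2·-221/89)/(472/89)=656/59
back: M4=656/59
back: M3=-221/89−31/89·656/59=-375/59
back: M2=-116/31−8/31·-375/59=-124/59
back: M1=5/2−1/8·-124/59=163/59
M: M0=0, M1=163/59, M2=-124/59, M3=-375/59, M4=656/59, M5=0
seg 0: a=-4, c=M0/2=0, d=(M1−M0)/(6·3)=163/1062, b=Δ0−h0·(2M0+M1)/6=-607/354
seg 1: a=-5, c=M1/2=163/118, d=(M2−M1)/(6·1)=-287/354, b=Δ1−h1·(2M1+M2)/6=430/177
seg 2: a=-2, c=M2/2=-62/59, d=(M3−M2)/(6·1)=-251/354, b=Δ2−h2·(2M2+M3)/6=977/354
seg 3: a=-1, c=M3/2=-375/118, d=(M4−M3)/(6·2)=1031/708, b=Δ3−h3·(2M3+M4)/6=-260/177
seg 4: a=-5, c=M4/2=328/59, d=(M5−M4)/(6·1)=-328/177, b=Δ4−h4·(2M4+M5)/6=583/177
t_q=6 → seg 3, τ=1; S=-1+-260/177·τ+-375/118·τ²+1031/708·τ³=-989/236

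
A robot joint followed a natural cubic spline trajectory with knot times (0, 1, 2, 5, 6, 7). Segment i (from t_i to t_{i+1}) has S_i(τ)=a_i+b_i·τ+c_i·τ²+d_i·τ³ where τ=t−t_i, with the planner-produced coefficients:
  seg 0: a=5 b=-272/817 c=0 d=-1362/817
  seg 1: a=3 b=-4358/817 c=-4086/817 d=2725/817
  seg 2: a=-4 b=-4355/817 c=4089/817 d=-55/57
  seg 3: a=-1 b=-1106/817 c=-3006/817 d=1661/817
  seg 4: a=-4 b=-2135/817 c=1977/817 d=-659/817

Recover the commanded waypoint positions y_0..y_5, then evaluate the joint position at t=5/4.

y_0=5 y_1=3 y_2=-4 y_3=-1 y_4=-4 y_5=-5
S(5/4) = 73517/52288

y_0 = S_0(0) = a_0 = 5
y_1 = S_1(0) = a_1 = 3
y_2 = S_2(0) = a_2 = -4
y_3 = S_3(0) = a_3 = -1
y_4 = S_4(0) = a_4 = -4
y_5 = S_4(1) = -5
t_q=5/4 is in segment 1 (τ=1/4); S_1(τ)=73517/52288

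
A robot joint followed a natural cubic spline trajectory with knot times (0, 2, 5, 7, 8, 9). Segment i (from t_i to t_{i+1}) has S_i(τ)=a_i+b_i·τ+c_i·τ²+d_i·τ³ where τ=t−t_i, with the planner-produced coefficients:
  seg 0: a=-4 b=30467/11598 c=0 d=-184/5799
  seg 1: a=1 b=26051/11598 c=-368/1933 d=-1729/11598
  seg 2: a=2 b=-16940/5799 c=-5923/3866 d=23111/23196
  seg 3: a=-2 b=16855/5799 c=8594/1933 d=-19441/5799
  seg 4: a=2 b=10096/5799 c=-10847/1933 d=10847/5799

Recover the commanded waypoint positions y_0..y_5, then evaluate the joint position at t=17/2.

y_0=-4 y_1=1 y_2=2 y_3=-2 y_4=2 y_5=0
S(17/2) = 26311/15464

y_0 = S_0(0) = a_0 = -4
y_1 = S_1(0) = a_1 = 1
y_2 = S_2(0) = a_2 = 2
y_3 = S_3(0) = a_3 = -2
y_4 = S_4(0) = a_4 = 2
y_5 = S_4(1) = 0
t_q=17/2 is in segment 4 (τ=1/2); S_4(τ)=26311/15464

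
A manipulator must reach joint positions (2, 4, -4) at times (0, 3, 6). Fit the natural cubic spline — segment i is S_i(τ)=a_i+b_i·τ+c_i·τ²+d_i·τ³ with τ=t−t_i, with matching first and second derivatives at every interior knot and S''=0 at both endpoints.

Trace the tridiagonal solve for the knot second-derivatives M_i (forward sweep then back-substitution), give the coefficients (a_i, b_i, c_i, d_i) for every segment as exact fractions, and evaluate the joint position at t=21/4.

Δ: Δ0=2/3, Δ1=-8/3
row 1: diag=12, rhs=-20; c'=1/4, d'=-5/3
back: M1=-5/3
M: M0=0, M1=-5/3, M2=0
seg 0: a=2, c=M0/2=0, d=(M1−M0)/(6·3)=-5/54, b=Δ0−h0·(2M0+M1)/6=3/2
seg 1: a=4, c=M1/2=-5/6, d=(M2−M1)/(6·3)=5/54, b=Δ1−h1·(2M1+M2)/6=-1
t_q=21/4 → seg 1, τ=9/4; S=4+-1·τ+-5/6·τ²+5/54·τ³=-181/128

  seg 0: a=2 b=3/2 c=0 d=-5/54
  seg 1: a=4 b=-1 c=-5/6 d=5/54
S(21/4) = -181/128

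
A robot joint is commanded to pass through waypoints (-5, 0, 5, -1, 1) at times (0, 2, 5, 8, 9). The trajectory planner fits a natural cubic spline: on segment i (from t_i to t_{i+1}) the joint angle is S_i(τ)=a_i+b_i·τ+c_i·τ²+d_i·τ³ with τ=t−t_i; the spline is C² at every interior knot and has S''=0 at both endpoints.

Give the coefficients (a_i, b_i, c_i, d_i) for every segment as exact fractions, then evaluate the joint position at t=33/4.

  seg 0: a=-5 b=946/399 c=0 d=103/3192
  seg 1: a=0 b=2201/798 c=103/532 d=-2669/14364
  seg 2: a=5 b=-1751/1596 c=-590/399 d=5639/14364
  seg 3: a=-1 b=503/798 c=1093/532 d=-1093/1596
S(33/4) = -3525/4864

Δ: Δ0=5/2, Δ1=5/3, Δ2=-2, Δ3=2
row 1: diag=10, rhs=-5; c'=3/10, d'=-1/2
row 2: denom=12−3·3/10=111/10; d'=(-22−3·-1/2)/(111/10)=-205/111
row 3: denom=8−3·10/37=266/37; d'=(24−3·-205/111)/(266/37)=1093/266
back: M3=1093/266
back: M2=-205/111−10/37·1093/266=-1180/399
back: M1=-1/2−3/10·-1180/399=103/266
M: M0=0, M1=103/266, M2=-1180/399, M3=1093/266, M4=0
seg 0: a=-5, c=M0/2=0, d=(M1−M0)/(6·2)=103/3192, b=Δ0−h0·(2M0+M1)/6=946/399
seg 1: a=0, c=M1/2=103/532, d=(M2−M1)/(6·3)=-2669/14364, b=Δ1−h1·(2M1+M2)/6=2201/798
seg 2: a=5, c=M2/2=-590/399, d=(M3−M2)/(6·3)=5639/14364, b=Δ2−h2·(2M2+M3)/6=-1751/1596
seg 3: a=-1, c=M3/2=1093/532, d=(M4−M3)/(6·1)=-1093/1596, b=Δ3−h3·(2M3+M4)/6=503/798
t_q=33/4 → seg 3, τ=1/4; S=-1+503/798·τ+1093/532·τ²+-1093/1596·τ³=-3525/4864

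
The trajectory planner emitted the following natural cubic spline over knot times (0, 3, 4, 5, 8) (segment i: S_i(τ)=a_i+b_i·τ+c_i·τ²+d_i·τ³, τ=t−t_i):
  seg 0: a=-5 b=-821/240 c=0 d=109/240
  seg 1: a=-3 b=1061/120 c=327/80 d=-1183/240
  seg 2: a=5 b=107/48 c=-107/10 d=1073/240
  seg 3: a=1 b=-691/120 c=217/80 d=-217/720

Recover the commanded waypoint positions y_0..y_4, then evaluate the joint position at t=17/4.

y_0 = S_0(0) = a_0 = -5
y_1 = S_1(0) = a_1 = -3
y_2 = S_2(0) = a_2 = 5
y_3 = S_3(0) = a_3 = 1
y_4 = S_3(3) = 0
t_q=17/4 is in segment 2 (τ=1/4); S_2(τ)=25387/5120

y_0=-5 y_1=-3 y_2=5 y_3=1 y_4=0
S(17/4) = 25387/5120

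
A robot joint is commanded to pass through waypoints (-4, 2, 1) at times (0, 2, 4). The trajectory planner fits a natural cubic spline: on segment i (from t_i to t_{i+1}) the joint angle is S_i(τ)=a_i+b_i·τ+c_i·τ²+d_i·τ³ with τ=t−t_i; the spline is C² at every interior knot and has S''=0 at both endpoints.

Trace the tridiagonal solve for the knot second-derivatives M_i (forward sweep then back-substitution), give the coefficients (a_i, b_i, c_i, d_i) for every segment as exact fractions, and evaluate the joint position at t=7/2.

Δ: Δ0=3, Δ1=-1/2
row 1: diag=8, rhs=-21; c'=1/4, d'=-21/8
back: M1=-21/8
M: M0=0, M1=-21/8, M2=0
seg 0: a=-4, c=M0/2=0, d=(M1−M0)/(6·2)=-7/32, b=Δ0−h0·(2M0+M1)/6=31/8
seg 1: a=2, c=M1/2=-21/16, d=(M2−M1)/(6·2)=7/32, b=Δ1−h1·(2M1+M2)/6=5/4
t_q=7/2 → seg 1, τ=3/2; S=2+5/4·τ+-21/16·τ²+7/32·τ³=425/256

  seg 0: a=-4 b=31/8 c=0 d=-7/32
  seg 1: a=2 b=5/4 c=-21/16 d=7/32
S(7/2) = 425/256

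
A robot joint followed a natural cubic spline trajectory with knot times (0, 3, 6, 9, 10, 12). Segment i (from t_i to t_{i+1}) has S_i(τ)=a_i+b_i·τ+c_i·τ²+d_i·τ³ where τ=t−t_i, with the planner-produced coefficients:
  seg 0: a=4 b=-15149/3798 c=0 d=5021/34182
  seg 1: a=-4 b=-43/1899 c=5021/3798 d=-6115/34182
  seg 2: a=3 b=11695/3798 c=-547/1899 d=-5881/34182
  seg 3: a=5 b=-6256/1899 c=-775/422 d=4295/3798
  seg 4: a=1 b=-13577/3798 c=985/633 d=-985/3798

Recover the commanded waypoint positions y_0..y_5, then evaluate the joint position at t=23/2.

y_0=4 y_1=-4 y_2=3 y_3=5 y_4=1 y_5=-2
S(23/2) = -17585/10128

y_0 = S_0(0) = a_0 = 4
y_1 = S_1(0) = a_1 = -4
y_2 = S_2(0) = a_2 = 3
y_3 = S_3(0) = a_3 = 5
y_4 = S_4(0) = a_4 = 1
y_5 = S_4(2) = -2
t_q=23/2 is in segment 4 (τ=3/2); S_4(τ)=-17585/10128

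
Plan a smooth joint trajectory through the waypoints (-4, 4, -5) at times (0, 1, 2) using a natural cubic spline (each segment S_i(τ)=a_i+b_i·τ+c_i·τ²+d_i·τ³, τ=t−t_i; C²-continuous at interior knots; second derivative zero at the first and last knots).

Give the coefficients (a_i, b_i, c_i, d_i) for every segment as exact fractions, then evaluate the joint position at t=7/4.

Δ: Δ0=8, Δ1=-9
row 1: diag=4, rhs=-102; c'=1/4, d'=-51/2
back: M1=-51/2
M: M0=0, M1=-51/2, M2=0
seg 0: a=-4, c=M0/2=0, d=(M1−M0)/(6·1)=-17/4, b=Δ0−h0·(2M0+M1)/6=49/4
seg 1: a=4, c=M1/2=-51/4, d=(M2−M1)/(6·1)=17/4, b=Δ1−h1·(2M1+M2)/6=-1/2
t_q=7/4 → seg 1, τ=3/4; S=4+-1/2·τ+-51/4·τ²+17/4·τ³=-449/256

  seg 0: a=-4 b=49/4 c=0 d=-17/4
  seg 1: a=4 b=-1/2 c=-51/4 d=17/4
S(7/4) = -449/256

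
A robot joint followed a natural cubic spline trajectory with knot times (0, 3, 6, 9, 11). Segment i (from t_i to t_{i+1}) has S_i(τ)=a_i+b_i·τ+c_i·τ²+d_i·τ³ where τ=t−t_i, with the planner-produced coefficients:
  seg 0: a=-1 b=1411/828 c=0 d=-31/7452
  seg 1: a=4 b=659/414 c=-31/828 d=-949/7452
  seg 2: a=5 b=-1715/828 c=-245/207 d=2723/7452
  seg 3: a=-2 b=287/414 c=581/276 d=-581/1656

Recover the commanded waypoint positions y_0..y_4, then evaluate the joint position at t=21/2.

y_0 = S_0(0) = a_0 = -1
y_1 = S_1(0) = a_1 = 4
y_2 = S_2(0) = a_2 = 5
y_3 = S_3(0) = a_3 = -2
y_4 = S_3(2) = 5
t_q=21/2 is in segment 3 (τ=3/2); S_3(τ)=11447/4416

y_0=-1 y_1=4 y_2=5 y_3=-2 y_4=5
S(21/2) = 11447/4416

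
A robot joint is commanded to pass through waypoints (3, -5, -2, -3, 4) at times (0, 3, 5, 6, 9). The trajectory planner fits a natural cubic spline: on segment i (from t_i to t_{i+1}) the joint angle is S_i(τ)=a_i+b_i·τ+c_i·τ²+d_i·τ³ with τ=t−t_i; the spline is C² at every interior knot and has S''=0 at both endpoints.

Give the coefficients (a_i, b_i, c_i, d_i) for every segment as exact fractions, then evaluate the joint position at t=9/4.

Δ: Δ0=-8/3, Δ1=3/2, Δ2=-1, Δ3=7/3
row 1: diag=10, rhs=25; c'=1/5, d'=5/2
row 2: denom=6−2·1/5=28/5; d'=(-15−2·5/2)/(28/5)=-25/7
row 3: denom=8−1·5/28=219/28; d'=(20−1·-25/7)/(219/28)=220/73
back: M3=220/73
back: M2=-25/7−5/28·220/73=-300/73
back: M1=5/2−1/5·-300/73=485/146
M: M0=0, M1=485/146, M2=-300/73, M3=220/73, M4=0
seg 0: a=3, c=M0/2=0, d=(M1−M0)/(6·3)=485/2628, b=Δ0−h0·(2M0+M1)/6=-3791/876
seg 1: a=-5, c=M1/2=485/292, d=(M2−M1)/(6·2)=-1085/1752, b=Δ1−h1·(2M1+M2)/6=287/438
seg 2: a=-2, c=M2/2=-150/73, d=(M3−M2)/(6·1)=260/219, b=Δ2−h2·(2M2+M3)/6=-29/219
seg 3: a=-3, c=M3/2=110/73, d=(M4−M3)/(6·3)=-110/657, b=Δ3−h3·(2M3+M4)/6=-149/219
t_q=9/4 → seg 0, τ=9/4; S=3+-3791/876·τ+0·τ²+485/2628·τ³=-86619/18688

  seg 0: a=3 b=-3791/876 c=0 d=485/2628
  seg 1: a=-5 b=287/438 c=485/292 d=-1085/1752
  seg 2: a=-2 b=-29/219 c=-150/73 d=260/219
  seg 3: a=-3 b=-149/219 c=110/73 d=-110/657
S(9/4) = -86619/18688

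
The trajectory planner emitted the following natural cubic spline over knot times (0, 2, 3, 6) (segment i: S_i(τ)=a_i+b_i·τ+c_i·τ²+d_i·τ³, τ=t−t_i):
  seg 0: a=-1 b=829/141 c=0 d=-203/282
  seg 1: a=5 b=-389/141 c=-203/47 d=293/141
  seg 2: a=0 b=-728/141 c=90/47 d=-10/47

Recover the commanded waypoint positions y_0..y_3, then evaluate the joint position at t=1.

y_0=-1 y_1=5 y_2=0 y_3=-4
S(1) = 391/94

y_0 = S_0(0) = a_0 = -1
y_1 = S_1(0) = a_1 = 5
y_2 = S_2(0) = a_2 = 0
y_3 = S_2(3) = -4
t_q=1 is in segment 0 (τ=1); S_0(τ)=391/94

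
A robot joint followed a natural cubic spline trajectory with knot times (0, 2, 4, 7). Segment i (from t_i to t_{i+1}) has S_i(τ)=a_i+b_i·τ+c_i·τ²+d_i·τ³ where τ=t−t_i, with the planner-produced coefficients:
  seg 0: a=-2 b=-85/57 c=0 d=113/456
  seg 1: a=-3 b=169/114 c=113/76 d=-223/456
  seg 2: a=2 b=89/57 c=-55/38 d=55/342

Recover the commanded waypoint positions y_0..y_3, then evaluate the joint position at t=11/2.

y_0 = S_0(0) = a_0 = -2
y_1 = S_1(0) = a_1 = -3
y_2 = S_2(0) = a_2 = 2
y_3 = S_2(3) = -2
t_q=11/2 is in segment 2 (τ=3/2); S_2(τ)=495/304

y_0=-2 y_1=-3 y_2=2 y_3=-2
S(11/2) = 495/304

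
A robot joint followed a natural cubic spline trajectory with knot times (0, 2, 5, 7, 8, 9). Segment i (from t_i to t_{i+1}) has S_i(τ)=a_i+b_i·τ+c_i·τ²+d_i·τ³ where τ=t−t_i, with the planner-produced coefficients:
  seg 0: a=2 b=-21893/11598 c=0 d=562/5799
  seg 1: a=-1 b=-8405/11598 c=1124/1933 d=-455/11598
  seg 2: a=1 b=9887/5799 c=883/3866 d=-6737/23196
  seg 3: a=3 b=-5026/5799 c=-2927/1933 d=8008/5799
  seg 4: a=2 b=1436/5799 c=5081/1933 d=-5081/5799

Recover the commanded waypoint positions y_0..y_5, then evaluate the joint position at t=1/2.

y_0=2 y_1=-1 y_2=1 y_3=3 y_4=2 y_5=4
S(1/2) = 2065/1933

y_0 = S_0(0) = a_0 = 2
y_1 = S_1(0) = a_1 = -1
y_2 = S_2(0) = a_2 = 1
y_3 = S_3(0) = a_3 = 3
y_4 = S_4(0) = a_4 = 2
y_5 = S_4(1) = 4
t_q=1/2 is in segment 0 (τ=1/2); S_0(τ)=2065/1933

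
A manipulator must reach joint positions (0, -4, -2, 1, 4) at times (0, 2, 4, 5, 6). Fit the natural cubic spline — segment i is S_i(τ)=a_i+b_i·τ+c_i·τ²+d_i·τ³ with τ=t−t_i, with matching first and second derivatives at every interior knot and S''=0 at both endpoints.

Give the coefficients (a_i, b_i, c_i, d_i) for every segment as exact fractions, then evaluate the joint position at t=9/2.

  seg 0: a=0 b=-221/84 c=0 d=53/336
  seg 1: a=-4 b=-31/42 c=53/56 d=-13/336
  seg 2: a=-2 b=31/12 c=5/7 d=-25/84
  seg 3: a=1 b=131/42 c=-5/28 d=5/84
S(9/2) = -127/224

Δ: Δ0=-2, Δ1=1, Δ2=3, Δ3=3
row 1: diag=8, rhs=18; c'=1/4, d'=9/4
row 2: denom=6−2·1/4=11/2; d'=(12−2·9/4)/(11/2)=15/11
row 3: denom=4−1·2/11=42/11; d'=(0−1·15/11)/(42/11)=-5/14
back: M3=-5/14
back: M2=15/11−2/11·-5/14=10/7
back: M1=9/4−1/4·10/7=53/28
M: M0=0, M1=53/28, M2=10/7, M3=-5/14, M4=0
seg 0: a=0, c=M0/2=0, d=(M1−M0)/(6·2)=53/336, b=Δ0−h0·(2M0+M1)/6=-221/84
seg 1: a=-4, c=M1/2=53/56, d=(M2−M1)/(6·2)=-13/336, b=Δ1−h1·(2M1+M2)/6=-31/42
seg 2: a=-2, c=M2/2=5/7, d=(M3−M2)/(6·1)=-25/84, b=Δ2−h2·(2M2+M3)/6=31/12
seg 3: a=1, c=M3/2=-5/28, d=(M4−M3)/(6·1)=5/84, b=Δ3−h3·(2M3+M4)/6=131/42
t_q=9/2 → seg 2, τ=1/2; S=-2+31/12·τ+5/7·τ²+-25/84·τ³=-127/224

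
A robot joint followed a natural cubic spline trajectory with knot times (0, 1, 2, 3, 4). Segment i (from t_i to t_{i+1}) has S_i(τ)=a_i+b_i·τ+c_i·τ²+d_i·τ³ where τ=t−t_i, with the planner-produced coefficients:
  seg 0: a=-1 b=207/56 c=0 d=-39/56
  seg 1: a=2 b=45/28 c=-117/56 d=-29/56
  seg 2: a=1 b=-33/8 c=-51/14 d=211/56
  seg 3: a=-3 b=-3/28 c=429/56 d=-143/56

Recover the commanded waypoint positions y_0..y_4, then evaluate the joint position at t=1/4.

y_0 = S_0(0) = a_0 = -1
y_1 = S_1(0) = a_1 = 2
y_2 = S_2(0) = a_2 = 1
y_3 = S_3(0) = a_3 = -3
y_4 = S_3(1) = 2
t_q=1/4 is in segment 0 (τ=1/4); S_0(τ)=-311/3584

y_0=-1 y_1=2 y_2=1 y_3=-3 y_4=2
S(1/4) = -311/3584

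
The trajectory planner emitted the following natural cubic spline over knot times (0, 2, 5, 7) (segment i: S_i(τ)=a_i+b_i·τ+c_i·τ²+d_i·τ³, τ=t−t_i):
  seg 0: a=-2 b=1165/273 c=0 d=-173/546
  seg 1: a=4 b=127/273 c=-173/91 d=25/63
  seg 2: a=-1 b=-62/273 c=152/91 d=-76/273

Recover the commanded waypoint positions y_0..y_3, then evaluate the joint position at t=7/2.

y_0 = S_0(0) = a_0 = -2
y_1 = S_1(0) = a_1 = 4
y_2 = S_2(0) = a_2 = -1
y_3 = S_2(2) = 3
t_q=7/2 is in segment 1 (τ=3/2); S_1(τ)=183/104

y_0=-2 y_1=4 y_2=-1 y_3=3
S(7/2) = 183/104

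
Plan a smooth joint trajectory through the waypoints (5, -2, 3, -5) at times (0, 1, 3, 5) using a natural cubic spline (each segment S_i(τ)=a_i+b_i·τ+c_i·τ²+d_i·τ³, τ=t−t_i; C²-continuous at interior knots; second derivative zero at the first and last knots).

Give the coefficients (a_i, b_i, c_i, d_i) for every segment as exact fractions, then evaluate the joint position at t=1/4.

Δ: Δ0=-7, Δ1=5/2, Δ2=-4
row 1: diag=6, rhs=57; c'=1/3, d'=19/2
row 2: denom=8−2·1/3=22/3; d'=(-39−2·19/2)/(22/3)=-87/11
back: M2=-87/11
back: M1=19/2−1/3·-87/11=267/22
M: M0=0, M1=267/22, M2=-87/11, M3=0
seg 0: a=5, c=M0/2=0, d=(M1−M0)/(6·1)=89/44, b=Δ0−h0·(2M0+M1)/6=-397/44
seg 1: a=-2, c=M1/2=267/44, d=(M2−M1)/(6·2)=-147/88, b=Δ1−h1·(2M1+M2)/6=-65/22
seg 2: a=3, c=M2/2=-87/22, d=(M3−M2)/(6·2)=29/44, b=Δ2−h2·(2M2+M3)/6=14/11
t_q=1/4 → seg 0, τ=1/4; S=5+-397/44·τ+0·τ²+89/44·τ³=7817/2816

  seg 0: a=5 b=-397/44 c=0 d=89/44
  seg 1: a=-2 b=-65/22 c=267/44 d=-147/88
  seg 2: a=3 b=14/11 c=-87/22 d=29/44
S(1/4) = 7817/2816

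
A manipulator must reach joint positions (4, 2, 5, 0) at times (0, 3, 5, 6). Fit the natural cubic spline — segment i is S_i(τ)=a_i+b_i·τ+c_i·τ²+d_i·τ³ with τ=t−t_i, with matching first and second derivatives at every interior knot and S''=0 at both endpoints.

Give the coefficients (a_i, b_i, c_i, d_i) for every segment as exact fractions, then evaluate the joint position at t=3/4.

Δ: Δ0=-2/3, Δ1=3/2, Δ2=-5
row 1: diag=10, rhs=13; c'=1/5, d'=13/10
row 2: denom=6−2·1/5=28/5; d'=(-39−2·13/10)/(28/5)=-52/7
back: M2=-52/7
back: M1=13/10−1/5·-52/7=39/14
M: M0=0, M1=39/14, M2=-52/7, M3=0
seg 0: a=4, c=M0/2=0, d=(M1−M0)/(6·3)=13/84, b=Δ0−h0·(2M0+M1)/6=-173/84
seg 1: a=2, c=M1/2=39/28, d=(M2−M1)/(6·2)=-143/168, b=Δ1−h1·(2M1+M2)/6=89/42
seg 2: a=5, c=M2/2=-26/7, d=(M3−M2)/(6·1)=26/21, b=Δ2−h2·(2M2+M3)/6=-53/21
t_q=3/4 → seg 0, τ=3/4; S=4+-173/84·τ+0·τ²+13/84·τ³=4517/1792

  seg 0: a=4 b=-173/84 c=0 d=13/84
  seg 1: a=2 b=89/42 c=39/28 d=-143/168
  seg 2: a=5 b=-53/21 c=-26/7 d=26/21
S(3/4) = 4517/1792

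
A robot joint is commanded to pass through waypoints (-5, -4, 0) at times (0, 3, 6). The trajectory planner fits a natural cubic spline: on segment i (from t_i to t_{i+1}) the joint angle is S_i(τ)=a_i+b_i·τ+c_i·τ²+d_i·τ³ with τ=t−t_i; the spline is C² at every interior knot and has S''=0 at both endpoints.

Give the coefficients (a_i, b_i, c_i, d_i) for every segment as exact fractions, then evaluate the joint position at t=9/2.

  seg 0: a=-5 b=1/12 c=0 d=1/36
  seg 1: a=-4 b=5/6 c=1/4 d=-1/36
S(9/2) = -73/32

Δ: Δ0=1/3, Δ1=4/3
row 1: diag=12, rhs=6; c'=1/4, d'=1/2
back: M1=1/2
M: M0=0, M1=1/2, M2=0
seg 0: a=-5, c=M0/2=0, d=(M1−M0)/(6·3)=1/36, b=Δ0−h0·(2M0+M1)/6=1/12
seg 1: a=-4, c=M1/2=1/4, d=(M2−M1)/(6·3)=-1/36, b=Δ1−h1·(2M1+M2)/6=5/6
t_q=9/2 → seg 1, τ=3/2; S=-4+5/6·τ+1/4·τ²+-1/36·τ³=-73/32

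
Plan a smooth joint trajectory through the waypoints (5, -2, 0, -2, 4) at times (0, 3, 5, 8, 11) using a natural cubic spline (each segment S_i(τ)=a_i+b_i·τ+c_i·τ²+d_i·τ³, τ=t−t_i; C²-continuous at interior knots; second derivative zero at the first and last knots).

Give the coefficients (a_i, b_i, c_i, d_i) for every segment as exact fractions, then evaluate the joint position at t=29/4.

  seg 0: a=5 b=-626/177 c=0 d=71/531
  seg 1: a=-2 b=13/177 c=71/59 d=-131/354
  seg 2: a=0 b=79/177 c=-60/59 d=343/1593
  seg 3: a=-2 b=28/177 c=163/177 d=-163/1593
S(29/4) = -6387/3776

Δ: Δ0=-7/3, Δ1=1, Δ2=-2/3, Δ3=2
row 1: diag=10, rhs=20; c'=1/5, d'=2
row 2: denom=10−2·1/5=48/5; d'=(-10−2·2)/(48/5)=-35/24
row 3: denom=12−3·5/16=177/16; d'=(16−3·-35/24)/(177/16)=326/177
back: M3=326/177
back: M2=-35/24−5/16·326/177=-120/59
back: M1=2−1/5·-120/59=142/59
M: M0=0, M1=142/59, M2=-120/59, M3=326/177, M4=0
seg 0: a=5, c=M0/2=0, d=(M1−M0)/(6·3)=71/531, b=Δ0−h0·(2M0+M1)/6=-626/177
seg 1: a=-2, c=M1/2=71/59, d=(M2−M1)/(6·2)=-131/354, b=Δ1−h1·(2M1+M2)/6=13/177
seg 2: a=0, c=M2/2=-60/59, d=(M3−M2)/(6·3)=343/1593, b=Δ2−h2·(2M2+M3)/6=79/177
seg 3: a=-2, c=M3/2=163/177, d=(M4−M3)/(6·3)=-163/1593, b=Δ3−h3·(2M3+M4)/6=28/177
t_q=29/4 → seg 2, τ=9/4; S=0+79/177·τ+-60/59·τ²+343/1593·τ³=-6387/3776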